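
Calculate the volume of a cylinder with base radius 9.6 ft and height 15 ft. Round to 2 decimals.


Shape: cylinder
Radius r = 9.6 ft, Height h = 15 ft
Formula: V = pi * r^2 * h
r^2 = 92.16
V = pi * 92.16 * 15
V = 1382.4 * pi
V = 4342.94
4342.94 ft^3


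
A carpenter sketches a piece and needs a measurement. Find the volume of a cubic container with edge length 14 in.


Shape: cube
Side s = 14 in
Formula: V = s^3
V = 14 * 14 * 14
V = 196 * 14
V = 2744
2744 in^3


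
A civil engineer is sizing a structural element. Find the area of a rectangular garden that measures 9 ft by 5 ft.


Shape: rectangle
Length l = 9 ft, Width w = 5 ft
Formula: A = l * w
A = 9 * 5
A = 45
45 ft^2


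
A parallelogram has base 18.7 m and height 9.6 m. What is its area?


Shape: parallelogram
Base b = 18.7 m, Height h = 9.6 m
Formula: A = b * h
A = 18.7 * 9.6
A = 179.52
179.52 m^2


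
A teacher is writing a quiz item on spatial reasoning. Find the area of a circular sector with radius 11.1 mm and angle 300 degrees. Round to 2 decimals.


Shape: circular sector
Radius r = 11.1 mm, Angle = 300 degrees
Formula: A = (angle/360) * pi * r^2
r^2 = 123.21
Fraction of circle = 300/360
A = (300/360) * pi * 123.21
A = 102.675 * pi
A = 322.56
322.56 mm^2


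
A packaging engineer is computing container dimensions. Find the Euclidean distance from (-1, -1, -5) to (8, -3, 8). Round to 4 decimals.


3D distance between two points
P1 = (-1, -1, -5), P2 = (8, -3, 8)
Formula: d = sqrt((x2-x1)^2 + (y2-y1)^2 + (z2-z1)^2)
dx = 8 - -1 = 9
dy = -3 - -1 = -2
dz = 8 - -5 = 13
dx^2 + dy^2 + dz^2 = 81 + 4 + 169 = 254
d = sqrt(254)
d = 15.9374
15.9374 units


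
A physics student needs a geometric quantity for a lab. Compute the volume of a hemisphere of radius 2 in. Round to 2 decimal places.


Shape: hemisphere (half of a sphere)
Radius r = 2 in
Formula: V = (1/2) * (4/3) * pi * r^3 = (2/3) * pi * r^3
r^3 = 8
(2/3) * 8 = 5.333333
V = 5.333333 * pi
V = 16.76
16.76 in^3


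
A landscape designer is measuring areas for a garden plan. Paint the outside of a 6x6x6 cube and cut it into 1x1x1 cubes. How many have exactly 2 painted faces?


Large cube: 6 x 6 x 6, cut into unit cubes.
n = 6, so n - 2 = 4
Cubes with 2 painted faces lie along the edges, excluding corners.
A cube has 12 edges; each contributes (n - 2) = 4 such cubes.
Count = 12 * 4 = 48
48 unit cubes


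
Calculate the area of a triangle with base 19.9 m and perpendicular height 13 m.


Shape: triangle
Base b = 19.9 m, Height h = 13 m
Formula: A = (1/2) * b * h
A = 0.5 * 19.9 * 13
A = 0.5 * 258.7
A = 129.35
129.35 m^2


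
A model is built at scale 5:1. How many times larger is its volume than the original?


Linear scale factor k = 5
Rule: under a linear scaling by k, volumes scale by k^3.
k^3 = 5 * 5 * 5
k^3 = 25 * 5
k^3 = 125
Volume scales by a factor of 125.
125 (dimensionless)


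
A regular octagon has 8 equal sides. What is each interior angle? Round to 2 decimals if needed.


Shape: regular octagon (8 sides)
Formula: interior angle = (n - 2) * 180 / n
(n - 2) = 6
(n - 2) * 180 = 1080
angle = 1080 / 8
angle = 135
135 degrees


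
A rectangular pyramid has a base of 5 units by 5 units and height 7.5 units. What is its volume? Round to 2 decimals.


Shape: rectangular pyramid
Base: 5 units x 5 units, Height h = 7.5 units
Formula: V = (1/3) * base_area * h
base_area = 5 * 5 = 25
base_area * h = 25 * 7.5 = 187.5
V = 187.5 / 3
V = 62.5
62.5 units^3


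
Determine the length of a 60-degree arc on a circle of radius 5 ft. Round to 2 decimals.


Shape: circular arc
Radius r = 5 ft, Angle = 60 degrees
Formula: L = (angle/360) * 2 * pi * r
2 * pi * r = 10 * pi
L = (60/360) * 10 * pi
L = 1.666667 * pi
L = 5.24
5.24 ft


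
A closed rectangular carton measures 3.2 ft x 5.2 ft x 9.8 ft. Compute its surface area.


Shape: rectangular prism
l = 3.2 ft, w = 5.2 ft, h = 9.8 ft
Formula: SA = 2(lw + lh + wh)
lw = 16.64, lh = 31.36, wh = 50.96
lw + lh + wh = 98.96
SA = 2 * 98.96
SA = 197.92
197.92 ft^2


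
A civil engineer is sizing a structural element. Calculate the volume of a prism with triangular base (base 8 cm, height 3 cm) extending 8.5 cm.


Shape: triangular prism
Triangle base = 8 cm, triangle height = 3 cm, prism length L = 8.5 cm
Formula: V = (1/2 * b * h_tri) * L
Cross-section area = 0.5 * 8 * 3 = 12
V = 12 * 8.5
V = 102
102 cm^3


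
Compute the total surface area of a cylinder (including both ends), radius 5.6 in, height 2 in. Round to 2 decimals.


Shape: closed cylinder
Radius r = 5.6 in, Height h = 2 in
Formula: SA = 2*pi*r^2 + 2*pi*r*h = 2*pi*r*(r + h)
r + h = 7.6
2 * r * (r + h) = 2 * 5.6 * 7.6 = 85.12
SA = 85.12 * pi
SA = 267.41
267.41 in^2


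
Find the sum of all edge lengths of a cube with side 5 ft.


Shape: cube
Side s = 5 ft
A cube has 12 edges, all equal.
Formula: total edge length = 12 * s
Total = 12 * 5
Total = 60
60 ft


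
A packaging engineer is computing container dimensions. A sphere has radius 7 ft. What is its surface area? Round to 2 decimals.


Shape: sphere
Radius r = 7 ft
Formula: SA = 4 * pi * r^2
r^2 = 49
SA = 4 * pi * 49
SA = 196 * pi
SA = 615.75
615.75 ft^2


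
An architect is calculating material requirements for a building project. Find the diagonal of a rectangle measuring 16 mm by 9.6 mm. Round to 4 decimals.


Shape: rectangle (diagonal via Pythagoras)
Sides: 16 mm and 9.6 mm
Formula: d = sqrt(l^2 + w^2)
l^2 = 256, w^2 = 92.16
l^2 + w^2 = 348.16
d = sqrt(348.16)
d = 18.659
18.659 mm


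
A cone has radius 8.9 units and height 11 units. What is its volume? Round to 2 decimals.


Shape: cone
Radius r = 8.9 units, Height h = 11 units
Formula: V = (1/3) * pi * r^2 * h
r^2 = 79.21
pi * r^2 * h = pi * 79.21 * 11 = 871.31 * pi
V = 871.31 * pi / 3
V = 912.43
912.43 units^3


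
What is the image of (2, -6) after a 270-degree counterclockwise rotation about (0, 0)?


Transformation: rotation about the origin
Original point: (2, -6)
Rule for 270 deg counterclockwise: (x, y) -> (y, -x)
Apply: (2, -6) -> (-6, -2)
(-6, -2)


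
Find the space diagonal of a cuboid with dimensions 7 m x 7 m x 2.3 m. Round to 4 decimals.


Shape: rectangular box (space diagonal)
l = 7 m, w = 7 m, h = 2.3 m
Visualize: the diagonal of the base, then a right triangle with that diagonal and the height.
Formula: d = sqrt(l^2 + w^2 + h^2)
l^2 + w^2 + h^2 = 49 + 49 + 5.29 = 103.29
d = sqrt(103.29)
d = 10.1632
10.1632 m


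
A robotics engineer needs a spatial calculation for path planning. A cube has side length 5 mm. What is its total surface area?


Shape: cube
Side s = 5 mm
A cube has 6 square faces.
Formula: SA = 6 * s^2
s^2 = 25
SA = 6 * 25
SA = 150
150 mm^2


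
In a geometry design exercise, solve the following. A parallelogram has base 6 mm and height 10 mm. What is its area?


Shape: parallelogram
Base b = 6 mm, Height h = 10 mm
Formula: A = b * h
A = 6 * 10
A = 60
60 mm^2


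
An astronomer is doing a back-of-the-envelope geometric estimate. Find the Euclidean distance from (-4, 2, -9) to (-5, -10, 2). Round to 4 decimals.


3D distance between two points
P1 = (-4, 2, -9), P2 = (-5, -10, 2)
Formula: d = sqrt((x2-x1)^2 + (y2-y1)^2 + (z2-z1)^2)
dx = -5 - -4 = -1
dy = -10 - 2 = -12
dz = 2 - -9 = 11
dx^2 + dy^2 + dz^2 = 1 + 144 + 121 = 266
d = sqrt(266)
d = 16.3095
16.3095 units


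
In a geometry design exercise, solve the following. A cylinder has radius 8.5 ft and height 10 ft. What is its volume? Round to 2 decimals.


Shape: cylinder
Radius r = 8.5 ft, Height h = 10 ft
Formula: V = pi * r^2 * h
r^2 = 72.25
V = pi * 72.25 * 10
V = 722.5 * pi
V = 2269.8
2269.8 ft^3


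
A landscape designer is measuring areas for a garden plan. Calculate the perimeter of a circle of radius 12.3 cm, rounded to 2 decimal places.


Shape: circle
Radius r = 12.3 cm
Formula: C = 2 * pi * r
C = 2 * pi * 12.3
C = 24.6 * pi
C = 77.28
77.28 cm


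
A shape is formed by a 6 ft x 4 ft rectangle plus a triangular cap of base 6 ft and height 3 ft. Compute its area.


Composite shape: rectangle + triangle
Rectangle area = 6 * 4 = 24
Triangle area = 0.5 * 6 * 3 = 9
Total = 24 + 9
Total = 33
33 ft^2


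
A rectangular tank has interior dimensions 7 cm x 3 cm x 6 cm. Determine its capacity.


Shape: rectangular prism
l = 7 cm, w = 3 cm, h = 6 cm
Formula: V = l * w * h
V = 7 * 3 * 6
V = 21 * 6
V = 126
126 cm^3


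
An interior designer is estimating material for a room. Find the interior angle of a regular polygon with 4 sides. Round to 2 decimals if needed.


Shape: regular square (4 sides)
Formula: interior angle = (n - 2) * 180 / n
(n - 2) = 2
(n - 2) * 180 = 360
angle = 360 / 4
angle = 90
90 degrees


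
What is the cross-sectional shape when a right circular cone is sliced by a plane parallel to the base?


Solid: right circular cone
Cutting plane: parallel to the base
Visualize the intersection of the plane with the solid's surface.
The boundary of the cut region is a circle.
circle


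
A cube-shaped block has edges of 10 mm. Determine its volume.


Shape: cube
Side s = 10 mm
Formula: V = s^3
V = 10 * 10 * 10
V = 100 * 10
V = 1000
1000 mm^3


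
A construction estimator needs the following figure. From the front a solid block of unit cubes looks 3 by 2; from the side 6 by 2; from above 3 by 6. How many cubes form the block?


Orthographic views of a solid rectangular block:
Front view 3 x 2 -> length = 3, height = 2
Side view 6 x 2 -> width = 6, height = 2 (consistent)
Top view 3 x 6 -> confirms length = 3, width = 6
The block is 3 x 6 x 2.
Total unit cubes = 3 * 6 * 2 = 36
36 unit cubes


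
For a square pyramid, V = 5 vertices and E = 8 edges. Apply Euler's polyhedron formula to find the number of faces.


Polyhedron: square pyramid
Euler's formula for convex polyhedra: V - E + F = 2
Given: V = 5 vertices and E = 8 edges
Solve for F:
F = 2 + E - V = 2 + 8 - 5 = 5
5 faces


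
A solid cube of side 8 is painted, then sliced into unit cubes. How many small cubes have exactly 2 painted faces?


Large cube: 8 x 8 x 8, cut into unit cubes.
n = 8, so n - 2 = 6
Cubes with 2 painted faces lie along the edges, excluding corners.
A cube has 12 edges; each contributes (n - 2) = 6 such cubes.
Count = 12 * 6 = 72
72 unit cubes


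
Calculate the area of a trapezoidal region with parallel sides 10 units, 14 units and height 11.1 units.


Shape: trapezoid
Parallel sides a = 10 units, b = 14 units; Height h = 11.1 units
Formula: A = (a + b) * h / 2
a + b = 10 + 14 = 24
A = 24 * 11.1 / 2
A = 266.4 / 2
A = 133.2
133.2 units^2


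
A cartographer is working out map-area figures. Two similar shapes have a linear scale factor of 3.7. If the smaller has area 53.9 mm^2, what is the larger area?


Linear scale factor k = 3.7
Original area = 53.9 mm^2
Rule: under a linear scaling by k, areas scale by k^2.
k^2 = 3.7^2 = 13.69
New area = 53.9 * 13.69
New area = 737.891
737.891 mm^2


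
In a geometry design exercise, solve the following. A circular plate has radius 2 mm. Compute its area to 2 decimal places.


Shape: circle
Radius r = 2 mm
Formula: A = pi * r^2
r^2 = 2^2 = 4
A = pi * 4
A = 12.57
12.57 mm^2


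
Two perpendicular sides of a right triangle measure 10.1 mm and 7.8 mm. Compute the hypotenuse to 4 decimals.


Shape: right triangle
Legs a = 10.1 mm, b = 7.8 mm
Formula: c = sqrt(a^2 + b^2)
a^2 = 102.01, b^2 = 60.84
a^2 + b^2 = 162.85
c = sqrt(162.85)
c = 12.7613
12.7613 mm


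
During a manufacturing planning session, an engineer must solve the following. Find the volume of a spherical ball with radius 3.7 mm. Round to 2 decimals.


Shape: sphere
Radius r = 3.7 mm
Formula: V = (4/3) * pi * r^3
r^3 = 50.653
(4/3) * 50.653 = 67.537333
V = 67.537333 * pi
V = 212.17
212.17 mm^3


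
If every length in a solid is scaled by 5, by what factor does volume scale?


Linear scale factor k = 5
Rule: under a linear scaling by k, volumes scale by k^3.
k^3 = 5 * 5 * 5
k^3 = 25 * 5
k^3 = 125
Volume scales by a factor of 125.
125 (dimensionless)


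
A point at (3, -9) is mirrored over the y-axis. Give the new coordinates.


Transformation: reflection
Original point: (3, -9)
Rule for reflection over the y-axis: (x, y) -> (-x, y)
Apply: (3, -9) -> (-3, -9)
(-3, -9)


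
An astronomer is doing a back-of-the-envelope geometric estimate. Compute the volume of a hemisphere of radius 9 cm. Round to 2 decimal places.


Shape: hemisphere (half of a sphere)
Radius r = 9 cm
Formula: V = (1/2) * (4/3) * pi * r^3 = (2/3) * pi * r^3
r^3 = 729
(2/3) * 729 = 486
V = 486 * pi
V = 1526.81
1526.81 cm^3


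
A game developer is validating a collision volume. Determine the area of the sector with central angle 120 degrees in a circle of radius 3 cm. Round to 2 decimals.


Shape: circular sector
Radius r = 3 cm, Angle = 120 degrees
Formula: A = (angle/360) * pi * r^2
r^2 = 9
Fraction of circle = 120/360
A = (120/360) * pi * 9
A = 3 * pi
A = 9.42
9.42 cm^2


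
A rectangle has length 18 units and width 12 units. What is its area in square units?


Shape: rectangle
Length l = 18 units, Width w = 12 units
Formula: A = l * w
A = 18 * 12
A = 216
216 units^2


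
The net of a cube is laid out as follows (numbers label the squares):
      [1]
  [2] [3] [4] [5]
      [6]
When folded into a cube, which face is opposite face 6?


Net: cross layout. Take square 3 as the base (bottom).
Fold the four squares in the horizontal row up around 3: 2 -> left, 4 -> right, 5 wraps to the top.
Fold 1 and 6 up from 3: 1 -> back, 6 -> front.
Opposite pairs are therefore: (1, 6), (2, 4), (3, 5).
Face 6 is opposite face 1.
face 1


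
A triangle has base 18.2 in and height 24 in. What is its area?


Shape: triangle
Base b = 18.2 in, Height h = 24 in
Formula: A = (1/2) * b * h
A = 0.5 * 18.2 * 24
A = 0.5 * 436.8
A = 218.4
218.4 in^2


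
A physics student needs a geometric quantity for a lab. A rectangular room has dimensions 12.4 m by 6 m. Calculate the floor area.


Shape: rectangle
Length l = 12.4 m, Width w = 6 m
Formula: A = l * w
A = 12.4 * 6
A = 74.4
74.4 m^2


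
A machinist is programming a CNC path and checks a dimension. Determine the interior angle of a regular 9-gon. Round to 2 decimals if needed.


Shape: regular nonagon (9 sides)
Formula: interior angle = (n - 2) * 180 / n
(n - 2) = 7
(n - 2) * 180 = 1260
angle = 1260 / 9
angle = 140
140 degrees


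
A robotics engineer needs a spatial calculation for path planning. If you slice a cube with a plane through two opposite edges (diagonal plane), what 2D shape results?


Solid: cube
Cutting plane: through two opposite edges (diagonal plane)
Visualize the intersection of the plane with the solid's surface.
The boundary of the cut region is a rectangle.
rectangle


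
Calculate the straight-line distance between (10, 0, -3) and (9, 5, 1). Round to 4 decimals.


3D distance between two points
P1 = (10, 0, -3), P2 = (9, 5, 1)
Formula: d = sqrt((x2-x1)^2 + (y2-y1)^2 + (z2-z1)^2)
dx = 9 - 10 = -1
dy = 5 - 0 = 5
dz = 1 - -3 = 4
dx^2 + dy^2 + dz^2 = 1 + 25 + 16 = 42
d = sqrt(42)
d = 6.4807
6.4807 units


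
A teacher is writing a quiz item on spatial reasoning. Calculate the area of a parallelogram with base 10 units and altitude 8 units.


Shape: parallelogram
Base b = 10 units, Height h = 8 units
Formula: A = b * h
A = 10 * 8
A = 80
80 units^2


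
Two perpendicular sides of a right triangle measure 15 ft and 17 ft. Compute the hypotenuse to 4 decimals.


Shape: right triangle
Legs a = 15 ft, b = 17 ft
Formula: c = sqrt(a^2 + b^2)
a^2 = 225, b^2 = 289
a^2 + b^2 = 514
c = sqrt(514)
c = 22.6716
22.6716 ft


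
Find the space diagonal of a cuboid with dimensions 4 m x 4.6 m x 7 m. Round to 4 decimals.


Shape: rectangular box (space diagonal)
l = 4 m, w = 4.6 m, h = 7 m
Visualize: the diagonal of the base, then a right triangle with that diagonal and the height.
Formula: d = sqrt(l^2 + w^2 + h^2)
l^2 + w^2 + h^2 = 16 + 21.16 + 49 = 86.16
d = sqrt(86.16)
d = 9.2822
9.2822 m


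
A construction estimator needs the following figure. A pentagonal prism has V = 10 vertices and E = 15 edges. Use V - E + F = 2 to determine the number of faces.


Polyhedron: pentagonal prism
Euler's formula for convex polyhedra: V - E + F = 2
Given: V = 10 vertices and E = 15 edges
Solve for F:
F = 2 + E - V = 2 + 15 - 10 = 7
7 faces


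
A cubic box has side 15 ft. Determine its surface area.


Shape: cube
Side s = 15 ft
A cube has 6 square faces.
Formula: SA = 6 * s^2
s^2 = 225
SA = 6 * 225
SA = 1350
1350 ft^2


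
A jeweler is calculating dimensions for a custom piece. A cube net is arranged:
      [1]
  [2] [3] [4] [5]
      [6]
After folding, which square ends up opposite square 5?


Net: cross layout. Take square 3 as the base (bottom).
Fold the four squares in the horizontal row up around 3: 2 -> left, 4 -> right, 5 wraps to the top.
Fold 1 and 6 up from 3: 1 -> back, 6 -> front.
Opposite pairs are therefore: (1, 6), (2, 4), (3, 5).
Face 5 is opposite face 3.
face 3


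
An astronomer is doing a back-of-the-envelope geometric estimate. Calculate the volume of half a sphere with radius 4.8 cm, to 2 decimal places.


Shape: hemisphere (half of a sphere)
Radius r = 4.8 cm
Formula: V = (1/2) * (4/3) * pi * r^3 = (2/3) * pi * r^3
r^3 = 110.592
(2/3) * 110.592 = 73.728
V = 73.728 * pi
V = 231.62
231.62 cm^3


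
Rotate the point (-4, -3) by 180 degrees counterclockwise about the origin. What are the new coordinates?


Transformation: rotation about the origin
Original point: (-4, -3)
Rule for 180 deg: (x, y) -> (-x, -y)
Apply: (-4, -3) -> (4, 3)
(4, 3)


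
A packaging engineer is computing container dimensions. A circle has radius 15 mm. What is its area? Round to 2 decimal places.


Shape: circle
Radius r = 15 mm
Formula: A = pi * r^2
r^2 = 15^2 = 225
A = pi * 225
A = 706.86
706.86 mm^2


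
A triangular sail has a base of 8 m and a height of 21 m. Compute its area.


Shape: triangle
Base b = 8 m, Height h = 21 m
Formula: A = (1/2) * b * h
A = 0.5 * 8 * 21
A = 0.5 * 168
A = 84
84 m^2


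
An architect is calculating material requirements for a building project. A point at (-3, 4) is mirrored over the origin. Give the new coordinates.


Transformation: reflection
Original point: (-3, 4)
Rule for reflection through the origin: (x, y) -> (-x, -y)
Apply: (-3, 4) -> (3, -4)
(3, -4)


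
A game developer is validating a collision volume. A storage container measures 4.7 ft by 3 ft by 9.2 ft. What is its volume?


Shape: rectangular prism
l = 4.7 ft, w = 3 ft, h = 9.2 ft
Formula: V = l * w * h
V = 4.7 * 3 * 9.2
V = 14.1 * 9.2
V = 129.72
129.72 ft^3


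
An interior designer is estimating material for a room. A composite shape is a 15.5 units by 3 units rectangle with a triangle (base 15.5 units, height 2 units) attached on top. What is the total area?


Composite shape: rectangle + triangle
Rectangle area = 15.5 * 3 = 46.5
Triangle area = 0.5 * 15.5 * 2 = 15.5
Total = 46.5 + 15.5
Total = 62
62 units^2


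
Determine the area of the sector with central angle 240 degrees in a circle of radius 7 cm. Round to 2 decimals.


Shape: circular sector
Radius r = 7 cm, Angle = 240 degrees
Formula: A = (angle/360) * pi * r^2
r^2 = 49
Fraction of circle = 240/360
A = (240/360) * pi * 49
A = 32.666667 * pi
A = 102.63
102.63 cm^2


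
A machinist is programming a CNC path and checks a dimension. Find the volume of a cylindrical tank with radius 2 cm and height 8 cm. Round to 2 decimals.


Shape: cylinder
Radius r = 2 cm, Height h = 8 cm
Formula: V = pi * r^2 * h
r^2 = 4
V = pi * 4 * 8
V = 32 * pi
V = 100.53
100.53 cm^3


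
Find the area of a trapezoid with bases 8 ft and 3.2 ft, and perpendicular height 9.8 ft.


Shape: trapezoid
Parallel sides a = 8 ft, b = 3.2 ft; Height h = 9.8 ft
Formula: A = (a + b) * h / 2
a + b = 8 + 3.2 = 11.2
A = 11.2 * 9.8 / 2
A = 109.76 / 2
A = 54.88
54.88 ft^2


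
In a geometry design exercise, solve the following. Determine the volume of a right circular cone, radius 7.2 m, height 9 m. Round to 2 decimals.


Shape: cone
Radius r = 7.2 m, Height h = 9 m
Formula: V = (1/3) * pi * r^2 * h
r^2 = 51.84
pi * r^2 * h = pi * 51.84 * 9 = 466.56 * pi
V = 466.56 * pi / 3
V = 488.58
488.58 m^3


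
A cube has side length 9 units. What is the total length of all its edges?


Shape: cube
Side s = 9 units
A cube has 12 edges, all equal.
Formula: total edge length = 12 * s
Total = 12 * 9
Total = 108
108 units


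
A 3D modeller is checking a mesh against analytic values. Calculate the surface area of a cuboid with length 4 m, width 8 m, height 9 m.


Shape: rectangular prism
l = 4 m, w = 8 m, h = 9 m
Formula: SA = 2(lw + lh + wh)
lw = 32, lh = 36, wh = 72
lw + lh + wh = 140
SA = 2 * 140
SA = 280
280 m^2


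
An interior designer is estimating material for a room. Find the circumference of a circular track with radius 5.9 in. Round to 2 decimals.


Shape: circle
Radius r = 5.9 in
Formula: C = 2 * pi * r
C = 2 * pi * 5.9
C = 11.8 * pi
C = 37.07
37.07 in


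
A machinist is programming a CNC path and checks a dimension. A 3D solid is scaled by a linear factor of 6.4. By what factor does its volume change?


Linear scale factor k = 6.4
Rule: under a linear scaling by k, volumes scale by k^3.
k^3 = 6.4 * 6.4 * 6.4
k^3 = 40.96 * 6.4
k^3 = 262.144
Volume scales by a factor of 262.144.
262.144 (dimensionless)


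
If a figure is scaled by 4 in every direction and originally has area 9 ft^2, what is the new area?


Linear scale factor k = 4
Original area = 9 ft^2
Rule: under a linear scaling by k, areas scale by k^2.
k^2 = 4^2 = 16
New area = 9 * 16
New area = 144
144 ft^2


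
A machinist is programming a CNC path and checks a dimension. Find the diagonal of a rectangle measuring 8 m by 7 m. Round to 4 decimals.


Shape: rectangle (diagonal via Pythagoras)
Sides: 8 m and 7 m
Formula: d = sqrt(l^2 + w^2)
l^2 = 64, w^2 = 49
l^2 + w^2 = 113
d = sqrt(113)
d = 10.6301
10.6301 m


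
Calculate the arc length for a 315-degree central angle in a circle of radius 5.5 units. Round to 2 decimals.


Shape: circular arc
Radius r = 5.5 units, Angle = 315 degrees
Formula: L = (angle/360) * 2 * pi * r
2 * pi * r = 11 * pi
L = (315/360) * 11 * pi
L = 9.625 * pi
L = 30.24
30.24 units


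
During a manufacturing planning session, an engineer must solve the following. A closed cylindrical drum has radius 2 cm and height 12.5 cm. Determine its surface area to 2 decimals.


Shape: closed cylinder
Radius r = 2 cm, Height h = 12.5 cm
Formula: SA = 2*pi*r^2 + 2*pi*r*h = 2*pi*r*(r + h)
r + h = 14.5
2 * r * (r + h) = 2 * 2 * 14.5 = 58
SA = 58 * pi
SA = 182.21
182.21 cm^2


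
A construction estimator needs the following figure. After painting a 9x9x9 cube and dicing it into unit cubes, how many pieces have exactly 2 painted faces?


Large cube: 9 x 9 x 9, cut into unit cubes.
n = 9, so n - 2 = 7
Cubes with 2 painted faces lie along the edges, excluding corners.
A cube has 12 edges; each contributes (n - 2) = 7 such cubes.
Count = 12 * 7 = 84
84 unit cubes


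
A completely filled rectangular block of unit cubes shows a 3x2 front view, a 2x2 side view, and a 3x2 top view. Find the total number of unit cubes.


Orthographic views of a solid rectangular block:
Front view 3 x 2 -> length = 3, height = 2
Side view 2 x 2 -> width = 2, height = 2 (consistent)
Top view 3 x 2 -> confirms length = 3, width = 2
The block is 3 x 2 x 2.
Total unit cubes = 3 * 2 * 2 = 12
12 unit cubes


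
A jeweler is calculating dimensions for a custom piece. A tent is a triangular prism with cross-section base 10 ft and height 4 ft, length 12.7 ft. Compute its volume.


Shape: triangular prism
Triangle base = 10 ft, triangle height = 4 ft, prism length L = 12.7 ft
Formula: V = (1/2 * b * h_tri) * L
Cross-section area = 0.5 * 10 * 4 = 20
V = 20 * 12.7
V = 254
254 ft^3


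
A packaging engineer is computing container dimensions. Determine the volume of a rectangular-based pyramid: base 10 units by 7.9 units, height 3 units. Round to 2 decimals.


Shape: rectangular pyramid
Base: 10 units x 7.9 units, Height h = 3 units
Formula: V = (1/3) * base_area * h
base_area = 10 * 7.9 = 79
base_area * h = 79 * 3 = 237
V = 237 / 3
V = 79
79 units^3


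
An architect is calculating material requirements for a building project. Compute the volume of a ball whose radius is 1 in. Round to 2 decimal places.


Shape: sphere
Radius r = 1 in
Formula: V = (4/3) * pi * r^3
r^3 = 1
(4/3) * 1 = 1.333333
V = 1.333333 * pi
V = 4.19
4.19 in^3


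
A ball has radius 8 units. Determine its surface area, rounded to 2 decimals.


Shape: sphere
Radius r = 8 units
Formula: SA = 4 * pi * r^2
r^2 = 64
SA = 4 * pi * 64
SA = 256 * pi
SA = 804.25
804.25 units^2


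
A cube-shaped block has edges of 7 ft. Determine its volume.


Shape: cube
Side s = 7 ft
Formula: V = s^3
V = 7 * 7 * 7
V = 49 * 7
V = 343
343 ft^3


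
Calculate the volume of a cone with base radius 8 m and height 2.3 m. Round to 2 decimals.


Shape: cone
Radius r = 8 m, Height h = 2.3 m
Formula: V = (1/3) * pi * r^2 * h
r^2 = 64
pi * r^2 * h = pi * 64 * 2.3 = 147.2 * pi
V = 147.2 * pi / 3
V = 154.15
154.15 m^3


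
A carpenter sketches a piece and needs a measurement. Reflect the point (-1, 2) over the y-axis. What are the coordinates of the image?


Transformation: reflection
Original point: (-1, 2)
Rule for reflection over the y-axis: (x, y) -> (-x, y)
Apply: (-1, 2) -> (1, 2)
(1, 2)


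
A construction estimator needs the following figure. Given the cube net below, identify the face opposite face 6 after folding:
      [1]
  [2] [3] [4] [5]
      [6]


Net: cross layout. Take square 3 as the base (bottom).
Fold the four squares in the horizontal row up around 3: 2 -> left, 4 -> right, 5 wraps to the top.
Fold 1 and 6 up from 3: 1 -> back, 6 -> front.
Opposite pairs are therefore: (1, 6), (2, 4), (3, 5).
Face 6 is opposite face 1.
face 1


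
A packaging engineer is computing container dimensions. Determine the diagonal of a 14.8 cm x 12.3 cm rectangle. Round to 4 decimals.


Shape: rectangle (diagonal via Pythagoras)
Sides: 14.8 cm and 12.3 cm
Formula: d = sqrt(l^2 + w^2)
l^2 = 219.04, w^2 = 151.29
l^2 + w^2 = 370.33
d = sqrt(370.33)
d = 19.244
19.244 cm


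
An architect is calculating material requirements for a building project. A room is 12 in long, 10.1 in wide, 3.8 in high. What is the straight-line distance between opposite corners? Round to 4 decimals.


Shape: rectangular box (space diagonal)
l = 12 in, w = 10.1 in, h = 3.8 in
Visualize: the diagonal of the base, then a right triangle with that diagonal and the height.
Formula: d = sqrt(l^2 + w^2 + h^2)
l^2 + w^2 + h^2 = 144 + 102.01 + 14.44 = 260.45
d = sqrt(260.45)
d = 16.1385
16.1385 in


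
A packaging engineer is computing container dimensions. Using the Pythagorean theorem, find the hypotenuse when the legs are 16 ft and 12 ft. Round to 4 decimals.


Shape: right triangle
Legs a = 16 ft, b = 12 ft
Formula: c = sqrt(a^2 + b^2)
a^2 = 256, b^2 = 144
a^2 + b^2 = 400
c = sqrt(400)
c = 20.0
20 ft


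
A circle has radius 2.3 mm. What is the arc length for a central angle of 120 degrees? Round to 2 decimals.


Shape: circular arc
Radius r = 2.3 mm, Angle = 120 degrees
Formula: L = (angle/360) * 2 * pi * r
2 * pi * r = 4.6 * pi
L = (120/360) * 4.6 * pi
L = 1.533333 * pi
L = 4.82
4.82 mm


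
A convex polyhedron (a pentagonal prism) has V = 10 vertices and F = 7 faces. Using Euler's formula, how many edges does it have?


Polyhedron: pentagonal prism
Euler's formula for convex polyhedra: V - E + F = 2
Given: V = 10 vertices and F = 7 faces
Solve for E:
E = V + F - 2 = 10 + 7 - 2 = 15
15 edges


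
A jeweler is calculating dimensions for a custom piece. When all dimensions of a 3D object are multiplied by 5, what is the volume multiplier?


Linear scale factor k = 5
Rule: under a linear scaling by k, volumes scale by k^3.
k^3 = 5 * 5 * 5
k^3 = 25 * 5
k^3 = 125
Volume scales by a factor of 125.
125 (dimensionless)


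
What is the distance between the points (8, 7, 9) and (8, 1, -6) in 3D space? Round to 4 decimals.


3D distance between two points
P1 = (8, 7, 9), P2 = (8, 1, -6)
Formula: d = sqrt((x2-x1)^2 + (y2-y1)^2 + (z2-z1)^2)
dx = 8 - 8 = 0
dy = 1 - 7 = -6
dz = -6 - 9 = -15
dx^2 + dy^2 + dz^2 = 0 + 36 + 225 = 261
d = sqrt(261)
d = 16.1555
16.1555 units


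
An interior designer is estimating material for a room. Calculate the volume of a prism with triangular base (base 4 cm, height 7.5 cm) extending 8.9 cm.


Shape: triangular prism
Triangle base = 4 cm, triangle height = 7.5 cm, prism length L = 8.9 cm
Formula: V = (1/2 * b * h_tri) * L
Cross-section area = 0.5 * 4 * 7.5 = 15
V = 15 * 8.9
V = 133.5
133.5 cm^3


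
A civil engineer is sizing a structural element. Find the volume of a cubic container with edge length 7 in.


Shape: cube
Side s = 7 in
Formula: V = s^3
V = 7 * 7 * 7
V = 49 * 7
V = 343
343 in^3


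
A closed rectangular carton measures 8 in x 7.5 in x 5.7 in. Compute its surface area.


Shape: rectangular prism
l = 8 in, w = 7.5 in, h = 5.7 in
Formula: SA = 2(lw + lh + wh)
lw = 60, lh = 45.6, wh = 42.75
lw + lh + wh = 148.35
SA = 2 * 148.35
SA = 296.7
296.7 in^2


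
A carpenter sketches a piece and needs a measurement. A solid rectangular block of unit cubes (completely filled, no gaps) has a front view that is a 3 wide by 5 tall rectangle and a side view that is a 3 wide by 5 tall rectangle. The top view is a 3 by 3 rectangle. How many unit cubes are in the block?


Orthographic views of a solid rectangular block:
Front view 3 x 5 -> length = 3, height = 5
Side view 3 x 5 -> width = 3, height = 5 (consistent)
Top view 3 x 3 -> confirms length = 3, width = 3
The block is 3 x 3 x 5.
Total unit cubes = 3 * 3 * 5 = 45
45 unit cubes


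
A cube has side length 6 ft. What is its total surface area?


Shape: cube
Side s = 6 ft
A cube has 6 square faces.
Formula: SA = 6 * s^2
s^2 = 36
SA = 6 * 36
SA = 216
216 ft^2


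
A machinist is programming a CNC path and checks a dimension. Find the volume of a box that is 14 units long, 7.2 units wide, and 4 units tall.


Shape: rectangular prism
l = 14 units, w = 7.2 units, h = 4 units
Formula: V = l * w * h
V = 14 * 7.2 * 4
V = 100.8 * 4
V = 403.2
403.2 units^3


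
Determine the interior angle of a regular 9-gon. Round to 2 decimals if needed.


Shape: regular nonagon (9 sides)
Formula: interior angle = (n - 2) * 180 / n
(n - 2) = 7
(n - 2) * 180 = 1260
angle = 1260 / 9
angle = 140
140 degrees


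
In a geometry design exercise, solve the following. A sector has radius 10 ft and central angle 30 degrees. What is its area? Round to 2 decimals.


Shape: circular sector
Radius r = 10 ft, Angle = 30 degrees
Formula: A = (angle/360) * pi * r^2
r^2 = 100
Fraction of circle = 30/360
A = (30/360) * pi * 100
A = 8.333333 * pi
A = 26.18
26.18 ft^2


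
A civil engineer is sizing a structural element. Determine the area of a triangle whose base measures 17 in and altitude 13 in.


Shape: triangle
Base b = 17 in, Height h = 13 in
Formula: A = (1/2) * b * h
A = 0.5 * 17 * 13
A = 0.5 * 221
A = 110.5
110.5 in^2


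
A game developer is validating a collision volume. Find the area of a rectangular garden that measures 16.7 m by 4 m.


Shape: rectangle
Length l = 16.7 m, Width w = 4 m
Formula: A = l * w
A = 16.7 * 4
A = 66.8
66.8 m^2


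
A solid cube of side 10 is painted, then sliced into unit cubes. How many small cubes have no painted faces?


Large cube: 10 x 10 x 10, cut into unit cubes.
n = 10, so n - 2 = 8
Unpainted cubes form the interior (n - 2)^3 block.
(n - 2)^3 = 8^3 = 512
512 unit cubes


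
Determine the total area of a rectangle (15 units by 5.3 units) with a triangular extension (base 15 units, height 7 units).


Composite shape: rectangle + triangle
Rectangle area = 15 * 5.3 = 79.5
Triangle area = 0.5 * 15 * 7 = 52.5
Total = 79.5 + 52.5
Total = 132
132 units^2


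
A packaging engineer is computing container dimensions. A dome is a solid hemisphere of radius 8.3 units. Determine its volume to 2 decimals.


Shape: hemisphere (half of a sphere)
Radius r = 8.3 units
Formula: V = (1/2) * (4/3) * pi * r^3 = (2/3) * pi * r^3
r^3 = 571.787
(2/3) * 571.787 = 381.191333
V = 381.191333 * pi
V = 1197.55
1197.55 units^3


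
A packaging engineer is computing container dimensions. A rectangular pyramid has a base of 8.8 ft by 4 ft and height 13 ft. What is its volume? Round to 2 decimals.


Shape: rectangular pyramid
Base: 8.8 ft x 4 ft, Height h = 13 ft
Formula: V = (1/3) * base_area * h
base_area = 8.8 * 4 = 35.2
base_area * h = 35.2 * 13 = 457.6
V = 457.6 / 3
V = 152.53
152.53 ft^3


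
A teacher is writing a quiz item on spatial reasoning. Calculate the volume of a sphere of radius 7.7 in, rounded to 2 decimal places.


Shape: sphere
Radius r = 7.7 in
Formula: V = (4/3) * pi * r^3
r^3 = 456.533
(4/3) * 456.533 = 608.710667
V = 608.710667 * pi
V = 1912.32
1912.32 in^3


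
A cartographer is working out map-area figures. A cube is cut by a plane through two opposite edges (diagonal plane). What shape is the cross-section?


Solid: cube
Cutting plane: through two opposite edges (diagonal plane)
Visualize the intersection of the plane with the solid's surface.
The boundary of the cut region is a rectangle.
rectangle


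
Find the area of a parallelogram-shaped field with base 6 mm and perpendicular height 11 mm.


Shape: parallelogram
Base b = 6 mm, Height h = 11 mm
Formula: A = b * h
A = 6 * 11
A = 66
66 mm^2


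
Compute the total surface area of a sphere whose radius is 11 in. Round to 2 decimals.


Shape: sphere
Radius r = 11 in
Formula: SA = 4 * pi * r^2
r^2 = 121
SA = 4 * pi * 121
SA = 484 * pi
SA = 1520.53
1520.53 in^2


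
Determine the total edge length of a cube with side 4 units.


Shape: cube
Side s = 4 units
A cube has 12 edges, all equal.
Formula: total edge length = 12 * s
Total = 12 * 4
Total = 48
48 units


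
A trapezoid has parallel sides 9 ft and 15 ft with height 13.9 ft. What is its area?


Shape: trapezoid
Parallel sides a = 9 ft, b = 15 ft; Height h = 13.9 ft
Formula: A = (a + b) * h / 2
a + b = 9 + 15 = 24
A = 24 * 13.9 / 2
A = 333.6 / 2
A = 166.8
166.8 ft^2


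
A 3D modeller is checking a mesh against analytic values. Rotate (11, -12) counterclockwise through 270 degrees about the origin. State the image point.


Transformation: rotation about the origin
Original point: (11, -12)
Rule for 270 deg counterclockwise: (x, y) -> (y, -x)
Apply: (11, -12) -> (-12, -11)
(-12, -11)


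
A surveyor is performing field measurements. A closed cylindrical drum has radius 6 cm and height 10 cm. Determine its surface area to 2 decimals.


Shape: closed cylinder
Radius r = 6 cm, Height h = 10 cm
Formula: SA = 2*pi*r^2 + 2*pi*r*h = 2*pi*r*(r + h)
r + h = 16
2 * r * (r + h) = 2 * 6 * 16 = 192
SA = 192 * pi
SA = 603.19
603.19 cm^2


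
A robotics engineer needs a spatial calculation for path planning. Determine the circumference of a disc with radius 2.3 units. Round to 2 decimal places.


Shape: circle
Radius r = 2.3 units
Formula: C = 2 * pi * r
C = 2 * pi * 2.3
C = 4.6 * pi
C = 14.45
14.45 units


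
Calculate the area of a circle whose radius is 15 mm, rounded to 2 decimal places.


Shape: circle
Radius r = 15 mm
Formula: A = pi * r^2
r^2 = 15^2 = 225
A = pi * 225
A = 706.86
706.86 mm^2


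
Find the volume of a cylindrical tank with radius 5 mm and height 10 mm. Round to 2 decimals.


Shape: cylinder
Radius r = 5 mm, Height h = 10 mm
Formula: V = pi * r^2 * h
r^2 = 25
V = pi * 25 * 10
V = 250 * pi
V = 785.4
785.4 mm^3


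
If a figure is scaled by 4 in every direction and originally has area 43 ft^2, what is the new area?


Linear scale factor k = 4
Original area = 43 ft^2
Rule: under a linear scaling by k, areas scale by k^2.
k^2 = 4^2 = 16
New area = 43 * 16
New area = 688
688 ft^2


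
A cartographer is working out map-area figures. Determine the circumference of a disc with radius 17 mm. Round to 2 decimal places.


Shape: circle
Radius r = 17 mm
Formula: C = 2 * pi * r
C = 2 * pi * 17
C = 34 * pi
C = 106.81
106.81 mm


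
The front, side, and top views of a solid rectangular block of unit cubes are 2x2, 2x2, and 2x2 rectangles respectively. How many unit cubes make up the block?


Orthographic views of a solid rectangular block:
Front view 2 x 2 -> length = 2, height = 2
Side view 2 x 2 -> width = 2, height = 2 (consistent)
Top view 2 x 2 -> confirms length = 2, width = 2
The block is 2 x 2 x 2.
Total unit cubes = 2 * 2 * 2 = 8
8 unit cubes


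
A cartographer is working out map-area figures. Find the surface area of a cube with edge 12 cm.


Shape: cube
Side s = 12 cm
A cube has 6 square faces.
Formula: SA = 6 * s^2
s^2 = 144
SA = 6 * 144
SA = 864
864 cm^2


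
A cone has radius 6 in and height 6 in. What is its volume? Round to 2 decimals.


Shape: cone
Radius r = 6 in, Height h = 6 in
Formula: V = (1/3) * pi * r^2 * h
r^2 = 36
pi * r^2 * h = pi * 36 * 6 = 216 * pi
V = 216 * pi / 3
V = 226.19
226.19 in^3


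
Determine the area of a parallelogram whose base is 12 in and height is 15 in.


Shape: parallelogram
Base b = 12 in, Height h = 15 in
Formula: A = b * h
A = 12 * 15
A = 180
180 in^2


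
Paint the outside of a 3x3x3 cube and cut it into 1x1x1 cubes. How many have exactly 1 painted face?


Large cube: 3 x 3 x 3, cut into unit cubes.
n = 3, so n - 2 = 1
Cubes with 1 painted face lie in the interior of each face.
A cube has 6 faces; each contributes (n - 2)^2 = 1 such cubes.
Count = 6 * 1 = 6
6 unit cubes


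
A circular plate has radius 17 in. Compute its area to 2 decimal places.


Shape: circle
Radius r = 17 in
Formula: A = pi * r^2
r^2 = 17^2 = 289
A = pi * 289
A = 907.92
907.92 in^2


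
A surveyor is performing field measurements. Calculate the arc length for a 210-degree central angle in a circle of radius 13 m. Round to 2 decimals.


Shape: circular arc
Radius r = 13 m, Angle = 210 degrees
Formula: L = (angle/360) * 2 * pi * r
2 * pi * r = 26 * pi
L = (210/360) * 26 * pi
L = 15.166667 * pi
L = 47.65
47.65 m


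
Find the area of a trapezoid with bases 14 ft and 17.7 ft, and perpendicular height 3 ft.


Shape: trapezoid
Parallel sides a = 14 ft, b = 17.7 ft; Height h = 3 ft
Formula: A = (a + b) * h / 2
a + b = 14 + 17.7 = 31.7
A = 31.7 * 3 / 2
A = 95.1 / 2
A = 47.55
47.55 ft^2


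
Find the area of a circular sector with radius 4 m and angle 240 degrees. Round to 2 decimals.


Shape: circular sector
Radius r = 4 m, Angle = 240 degrees
Formula: A = (angle/360) * pi * r^2
r^2 = 16
Fraction of circle = 240/360
A = (240/360) * pi * 16
A = 10.666667 * pi
A = 33.51
33.51 m^2


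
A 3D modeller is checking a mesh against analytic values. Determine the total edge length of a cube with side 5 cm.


Shape: cube
Side s = 5 cm
A cube has 12 edges, all equal.
Formula: total edge length = 12 * s
Total = 12 * 5
Total = 60
60 cm


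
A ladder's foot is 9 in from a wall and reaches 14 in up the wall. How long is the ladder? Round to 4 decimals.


Shape: right triangle
Legs a = 9 in, b = 14 in
Formula: c = sqrt(a^2 + b^2)
a^2 = 81, b^2 = 196
a^2 + b^2 = 277
c = sqrt(277)
c = 16.6433
16.6433 in


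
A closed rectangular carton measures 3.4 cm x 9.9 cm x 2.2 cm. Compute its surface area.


Shape: rectangular prism
l = 3.4 cm, w = 9.9 cm, h = 2.2 cm
Formula: SA = 2(lw + lh + wh)
lw = 33.66, lh = 7.48, wh = 21.78
lw + lh + wh = 62.92
SA = 2 * 62.92
SA = 125.84
125.84 cm^2


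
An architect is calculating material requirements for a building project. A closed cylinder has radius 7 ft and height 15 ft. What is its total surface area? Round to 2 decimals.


Shape: closed cylinder
Radius r = 7 ft, Height h = 15 ft
Formula: SA = 2*pi*r^2 + 2*pi*r*h = 2*pi*r*(r + h)
r + h = 22
2 * r * (r + h) = 2 * 7 * 22 = 308
SA = 308 * pi
SA = 967.61
967.61 ft^2
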